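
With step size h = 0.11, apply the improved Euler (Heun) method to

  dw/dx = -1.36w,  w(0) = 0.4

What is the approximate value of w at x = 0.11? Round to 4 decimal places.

Heun: k1 = f(x_n, w_n); k2 = f(x_n + h, w_n + h·k1); w_{n+1} = w_n + (h/2)·(k1 + k2).
x=0.000000, w=0.400000:
  k1 = f(0.000000, 0.400000) = -0.544000
  k2 = f(0.110000, 0.340160) = -0.462618
  w ← 0.400000 + (0.11/2)·(-0.544000 + (-0.462618)) = 0.344636
w(0.11) ≈ 0.3446

0.3446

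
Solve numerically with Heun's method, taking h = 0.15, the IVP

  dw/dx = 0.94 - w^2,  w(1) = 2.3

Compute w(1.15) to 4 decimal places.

Heun: k1 = f(x_n, w_n); k2 = f(x_n + h, w_n + h·k1); w_{n+1} = w_n + (h/2)·(k1 + k2).
x=1.000000, w=2.300000:
  k1 = f(1.000000, 2.300000) = -4.350000
  k2 = f(1.150000, 1.647500) = -1.774256
  w ← 2.300000 + (0.15/2)·(-4.350000 + (-1.774256)) = 1.840681
w(1.15) ≈ 1.8407

1.8407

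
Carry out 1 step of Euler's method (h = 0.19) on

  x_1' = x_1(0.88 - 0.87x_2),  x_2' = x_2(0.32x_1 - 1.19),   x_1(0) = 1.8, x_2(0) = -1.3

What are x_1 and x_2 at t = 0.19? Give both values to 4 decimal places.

2.4878, -1.1483

Euler on (x_1,x_2): x_1_{n+1} = x_1_n + h·x_1', x_2_{n+1} = x_2_n + h·x_2'.
0.000000: (1.800000, -1.300000); f=(3.619800, 0.798200) → (2.487762, -1.148342)
(x_1(0.19), x_2(0.19)) ≈ (2.4878, -1.1483)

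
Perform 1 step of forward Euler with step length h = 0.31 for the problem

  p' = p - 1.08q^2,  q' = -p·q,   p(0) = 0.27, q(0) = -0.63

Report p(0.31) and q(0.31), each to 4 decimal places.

0.2208, -0.5773

Euler on (p,q): p_{n+1} = p_n + h·p', q_{n+1} = q_n + h·q'.
0.000000: (0.270000, -0.630000); f=(-0.158652, 0.170100) → (0.220818, -0.577269)
(p(0.31), q(0.31)) ≈ (0.2208, -0.5773)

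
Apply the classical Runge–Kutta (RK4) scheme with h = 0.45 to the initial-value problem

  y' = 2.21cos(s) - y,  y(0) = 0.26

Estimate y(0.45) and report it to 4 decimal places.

RK4: k1 = f(s_n, y_n); k2 = f(s_n + h/2, y_n + (h/2)·k1); k3 = f(s_n + h/2, y_n + (h/2)·k2); k4 = f(s_n + h, y_n + h·k3); y_{n+1} = y_n + (h/6)·(k1 + 2k2 + 2k3 + k4).
s=0.000000, y=0.260000:
  k1 = f(0.000000, 0.260000) = 1.950000
  k2 = f(0.225000, 0.698750) = 1.455545
  k3 = f(0.225000, 0.587498) = 1.566797
  k4 = f(0.450000, 0.965059) = 1.024929
  y ← 0.260000 + (0.45/6)·(k1 + 2k2 + 2k3 + k4) = 0.936471
y(0.45) ≈ 0.9365

0.9365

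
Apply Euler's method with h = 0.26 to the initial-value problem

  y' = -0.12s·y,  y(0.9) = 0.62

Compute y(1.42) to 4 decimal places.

0.5808

Euler: y_{n+1} = y_n + h·f(s_n, y_n).
s=0.900000, y=0.620000: f=-0.066960 → y ← 0.620000 + 0.26·(-0.066960) = 0.602590
s=1.160000, y=0.602590: f=-0.083881 → y ← 0.602590 + 0.26·(-0.083881) = 0.580781
y(1.42) ≈ 0.5808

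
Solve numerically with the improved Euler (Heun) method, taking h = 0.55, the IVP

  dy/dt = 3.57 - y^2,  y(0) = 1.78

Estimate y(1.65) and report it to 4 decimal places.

1.7517

Heun: k1 = f(t_n, y_n); k2 = f(t_n + h, y_n + h·k1); y_{n+1} = y_n + (h/2)·(k1 + k2).
t=0.000000, y=1.780000:
  k1 = f(0.000000, 1.780000) = 0.401600
  k2 = f(0.550000, 2.000880) = -0.433521
  y ← 1.780000 + (0.55/2)·(0.401600 + (-0.433521)) = 1.771222
t=0.550000, y=1.771222:
  k1 = f(0.550000, 1.771222) = 0.432773
  k2 = f(1.100000, 2.009247) = -0.467074
  y ← 1.771222 + (0.55/2)·(0.432773 + (-0.467074)) = 1.761789
t=1.100000, y=1.761789:
  k1 = f(1.100000, 1.761789) = 0.466099
  k2 = f(1.650000, 2.018144) = -0.502904
  y ← 1.761789 + (0.55/2)·(0.466099 + (-0.502904)) = 1.751668
y(1.65) ≈ 1.7517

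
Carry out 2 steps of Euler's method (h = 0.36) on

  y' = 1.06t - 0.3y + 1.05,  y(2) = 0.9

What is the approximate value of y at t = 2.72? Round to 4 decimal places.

3.0126

Euler: y_{n+1} = y_n + h·f(t_n, y_n).
t=2.000000, y=0.900000: f=2.900000 → y ← 0.900000 + 0.36·2.900000 = 1.944000
t=2.360000, y=1.944000: f=2.968400 → y ← 1.944000 + 0.36·2.968400 = 3.012624
y(2.72) ≈ 3.0126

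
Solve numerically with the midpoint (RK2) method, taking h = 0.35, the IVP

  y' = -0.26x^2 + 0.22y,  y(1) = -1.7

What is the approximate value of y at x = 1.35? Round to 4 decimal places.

Midpoint: k1 = f(x_n, y_n); k2 = f(x_n + h/2, y_n + (h/2)·k1); y_{n+1} = y_n + h·k2.
x=1.000000, y=-1.700000:
  k1 = f(1.000000, -1.700000) = -0.634000
  k2 = f(1.175000, -1.810950) = -0.757372
  y ← -1.700000 + 0.35·(-0.757372) = -1.965080
y(1.35) ≈ -1.9651

-1.9651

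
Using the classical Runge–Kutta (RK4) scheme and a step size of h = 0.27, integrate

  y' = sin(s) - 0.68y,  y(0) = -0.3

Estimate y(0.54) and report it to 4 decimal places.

-0.0816

RK4: k1 = f(s_n, y_n); k2 = f(s_n + h/2, y_n + (h/2)·k1); k3 = f(s_n + h/2, y_n + (h/2)·k2); k4 = f(s_n + h, y_n + h·k3); y_{n+1} = y_n + (h/6)·(k1 + 2k2 + 2k3 + k4).
s=0.000000, y=-0.300000:
  k1 = f(0.000000, -0.300000) = 0.204000
  k2 = f(0.135000, -0.272460) = 0.319863
  k3 = f(0.135000, -0.256818) = 0.309227
  k4 = f(0.270000, -0.216509) = 0.413957
  y ← -0.300000 + (0.27/6)·(k1 + 2k2 + 2k3 + k4) = -0.215574
s=0.270000, y=-0.215574:
  k1 = f(0.270000, -0.215574) = 0.413322
  k2 = f(0.405000, -0.159775) = 0.502666
  k3 = f(0.405000, -0.147714) = 0.494464
  k4 = f(0.540000, -0.082068) = 0.569943
  y ← -0.215574 + (0.27/6)·(k1 + 2k2 + 2k3 + k4) = -0.081585
y(0.54) ≈ -0.0816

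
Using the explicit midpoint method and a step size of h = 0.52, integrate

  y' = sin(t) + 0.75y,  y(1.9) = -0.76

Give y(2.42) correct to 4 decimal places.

Midpoint: k1 = f(t_n, y_n); k2 = f(t_n + h/2, y_n + (h/2)·k1); y_{n+1} = y_n + h·k2.
t=1.900000, y=-0.760000:
  k1 = f(1.900000, -0.760000) = 0.376300
  k2 = f(2.160000, -0.662162) = 0.334762
  y ← -0.760000 + 0.52·0.334762 = -0.585924
y(2.42) ≈ -0.5859

-0.5859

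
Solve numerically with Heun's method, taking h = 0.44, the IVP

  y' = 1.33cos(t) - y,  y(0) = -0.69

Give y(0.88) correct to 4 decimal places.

0.3185

Heun: k1 = f(t_n, y_n); k2 = f(t_n + h, y_n + h·k1); y_{n+1} = y_n + (h/2)·(k1 + k2).
t=0.000000, y=-0.690000:
  k1 = f(0.000000, -0.690000) = 2.020000
  k2 = f(0.440000, 0.198800) = 1.004520
  y ← -0.690000 + (0.44/2)·(2.020000 + 1.004520) = -0.024606
t=0.440000, y=-0.024606:
  k1 = f(0.440000, -0.024606) = 1.227925
  k2 = f(0.880000, 0.515682) = 0.331730
  y ← -0.024606 + (0.44/2)·(1.227925 + 0.331730) = 0.318518
y(0.88) ≈ 0.3185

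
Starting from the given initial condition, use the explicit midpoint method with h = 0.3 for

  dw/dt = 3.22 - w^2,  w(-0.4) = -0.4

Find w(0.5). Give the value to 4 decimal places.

1.5339

Midpoint: k1 = f(t_n, w_n); k2 = f(t_n + h/2, w_n + (h/2)·k1); w_{n+1} = w_n + h·k2.
t=-0.400000, w=-0.400000:
  k1 = f(-0.400000, -0.400000) = 3.060000
  k2 = f(-0.250000, 0.059000) = 3.216519
  w ← -0.400000 + 0.3·3.216519 = 0.564956
t=-0.100000, w=0.564956:
  k1 = f(-0.100000, 0.564956) = 2.900825
  k2 = f(0.050000, 1.000079) = 2.219841
  w ← 0.564956 + 0.3·2.219841 = 1.230908
t=0.200000, w=1.230908:
  k1 = f(0.200000, 1.230908) = 1.704865
  k2 = f(0.350000, 1.486638) = 1.009908
  w ← 1.230908 + 0.3·1.009908 = 1.533880
w(0.5) ≈ 1.5339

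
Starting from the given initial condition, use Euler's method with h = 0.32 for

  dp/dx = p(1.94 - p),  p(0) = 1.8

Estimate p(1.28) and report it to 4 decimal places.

1.9365

Euler: p_{n+1} = p_n + h·f(x_n, p_n).
x=0.000000, p=1.800000: f=0.252000 → p ← 1.800000 + 0.32·0.252000 = 1.880640
x=0.320000, p=1.880640: f=0.111635 → p ← 1.880640 + 0.32·0.111635 = 1.916363
x=0.640000, p=1.916363: f=0.045297 → p ← 1.916363 + 0.32·0.045297 = 1.930858
x=0.960000, p=1.930858: f=0.017652 → p ← 1.930858 + 0.32·0.017652 = 1.936507
p(1.28) ≈ 1.9365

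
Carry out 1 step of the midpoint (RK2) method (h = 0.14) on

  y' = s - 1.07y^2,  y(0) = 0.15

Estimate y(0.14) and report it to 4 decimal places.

0.1565

Midpoint: k1 = f(s_n, y_n); k2 = f(s_n + h/2, y_n + (h/2)·k1); y_{n+1} = y_n + h·k2.
s=0.000000, y=0.150000:
  k1 = f(0.000000, 0.150000) = -0.024075
  k2 = f(0.070000, 0.148315) = 0.046463
  y ← 0.150000 + 0.14·0.046463 = 0.156505
y(0.14) ≈ 0.1565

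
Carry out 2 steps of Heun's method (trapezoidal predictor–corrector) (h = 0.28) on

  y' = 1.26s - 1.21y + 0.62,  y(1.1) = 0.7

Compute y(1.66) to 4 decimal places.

1.3302

Heun: k1 = f(s_n, y_n); k2 = f(s_n + h, y_n + h·k1); y_{n+1} = y_n + (h/2)·(k1 + k2).
s=1.100000, y=0.700000:
  k1 = f(1.100000, 0.700000) = 1.159000
  k2 = f(1.380000, 1.024520) = 1.119131
  y ← 0.700000 + (0.28/2)·(1.159000 + 1.119131) = 1.018938
s=1.380000, y=1.018938:
  k1 = f(1.380000, 1.018938) = 1.125885
  k2 = f(1.660000, 1.334186) = 1.097235
  y ← 1.018938 + (0.28/2)·(1.125885 + 1.097235) = 1.330175
y(1.66) ≈ 1.3302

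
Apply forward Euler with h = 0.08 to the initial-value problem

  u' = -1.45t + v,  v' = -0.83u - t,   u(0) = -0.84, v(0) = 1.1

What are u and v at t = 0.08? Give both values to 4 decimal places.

-0.7520, 1.1558

Euler on (u,v): u_{n+1} = u_n + h·u', v_{n+1} = v_n + h·v'.
0.000000: (-0.840000, 1.100000); f=(1.100000, 0.697200) → (-0.752000, 1.155776)
(u(0.08), v(0.08)) ≈ (-0.7520, 1.1558)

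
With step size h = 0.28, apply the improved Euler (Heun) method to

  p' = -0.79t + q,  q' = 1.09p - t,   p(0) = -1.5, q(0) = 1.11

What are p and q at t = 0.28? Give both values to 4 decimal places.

-1.2843, 0.6604

Heun on (p,q): k1 = f(t_n, state_n); k2 = f(t_n + h, state_n + h·k1); state_{n+1} = state_n + (h/2)·(k1 + k2).
0.000000: (-1.500000, 1.110000)
  k1 = (1.110000, -1.635000)
  predictor → (-1.189200, 0.652200)
  k2 = (0.431000, -1.576228)
  → (-1.284260, 0.660428)
(p(0.28), q(0.28)) ≈ (-1.2843, 0.6604)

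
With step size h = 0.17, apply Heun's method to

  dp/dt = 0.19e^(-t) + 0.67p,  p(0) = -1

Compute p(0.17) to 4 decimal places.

-1.0888

Heun: k1 = f(t_n, p_n); k2 = f(t_n + h, p_n + h·k1); p_{n+1} = p_n + (h/2)·(k1 + k2).
t=0.000000, p=-1.000000:
  k1 = f(0.000000, -1.000000) = -0.480000
  k2 = f(0.170000, -1.081600) = -0.564376
  p ← -1.000000 + (0.17/2)·(-0.480000 + (-0.564376)) = -1.088772
p(0.17) ≈ -1.0888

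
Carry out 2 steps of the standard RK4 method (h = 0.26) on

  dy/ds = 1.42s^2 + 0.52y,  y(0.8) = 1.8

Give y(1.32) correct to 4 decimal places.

3.3097

RK4: k1 = f(s_n, y_n); k2 = f(s_n + h/2, y_n + (h/2)·k1); k3 = f(s_n + h/2, y_n + (h/2)·k2); k4 = f(s_n + h, y_n + h·k3); y_{n+1} = y_n + (h/6)·(k1 + 2k2 + 2k3 + k4).
s=0.800000, y=1.800000:
  k1 = f(0.800000, 1.800000) = 1.844800
  k2 = f(0.930000, 2.039824) = 2.288866
  k3 = f(0.930000, 2.097553) = 2.318885
  k4 = f(1.060000, 2.402910) = 2.845025
  y ← 1.800000 + (0.26/6)·(k1 + 2k2 + 2k3 + k4) = 2.402564
s=1.060000, y=2.402564:
  k1 = f(1.060000, 2.402564) = 2.844845
  k2 = f(1.190000, 2.772394) = 3.452507
  k3 = f(1.190000, 2.851390) = 3.493585
  k4 = f(1.320000, 3.310896) = 4.195874
  y ← 2.402564 + (0.26/6)·(k1 + 2k2 + 2k3 + k4) = 3.309657
y(1.32) ≈ 3.3097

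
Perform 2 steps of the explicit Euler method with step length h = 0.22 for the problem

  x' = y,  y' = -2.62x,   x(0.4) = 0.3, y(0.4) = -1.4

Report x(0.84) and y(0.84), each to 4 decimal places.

Euler on (x,y): x_{n+1} = x_n + h·x', y_{n+1} = y_n + h·y'.
0.400000: (0.300000, -1.400000); f=(-1.400000, -0.786000) → (-0.008000, -1.572920)
0.620000: (-0.008000, -1.572920); f=(-1.572920, 0.020960) → (-0.354042, -1.568309)
(x(0.84), y(0.84)) ≈ (-0.3540, -1.5683)

-0.3540, -1.5683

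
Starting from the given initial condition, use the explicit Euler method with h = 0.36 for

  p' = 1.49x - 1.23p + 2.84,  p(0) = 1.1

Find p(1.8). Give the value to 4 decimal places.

Euler: p_{n+1} = p_n + h·f(x_n, p_n).
x=0.000000, p=1.100000: f=1.487000 → p ← 1.100000 + 0.36·1.487000 = 1.635320
x=0.360000, p=1.635320: f=1.364956 → p ← 1.635320 + 0.36·1.364956 = 2.126704
x=0.720000, p=2.126704: f=1.296954 → p ← 2.126704 + 0.36·1.296954 = 2.593608
x=1.080000, p=2.593608: f=1.259063 → p ← 2.593608 + 0.36·1.259063 = 3.046870
x=1.440000, p=3.046870: f=1.237950 → p ← 3.046870 + 0.36·1.237950 = 3.492532
p(1.8) ≈ 3.4925

3.4925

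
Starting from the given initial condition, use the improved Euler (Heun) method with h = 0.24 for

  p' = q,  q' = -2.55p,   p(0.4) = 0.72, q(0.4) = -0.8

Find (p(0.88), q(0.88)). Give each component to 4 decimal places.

Heun on (p,q): k1 = f(t_n, state_n); k2 = f(t_n + h, state_n + h·k1); state_{n+1} = state_n + (h/2)·(k1 + k2).
0.400000: (0.720000, -0.800000)
  k1 = (-0.800000, -1.836000)
  predictor → (0.528000, -1.240640)
  k2 = (-1.240640, -1.346400)
  → (0.475123, -1.181888)
0.640000: (0.475123, -1.181888)
  k1 = (-1.181888, -1.211564)
  predictor → (0.191470, -1.472663)
  k2 = (-1.472663, -0.488249)
  → (0.156577, -1.385866)
(p(0.88), q(0.88)) ≈ (0.1566, -1.3859)

0.1566, -1.3859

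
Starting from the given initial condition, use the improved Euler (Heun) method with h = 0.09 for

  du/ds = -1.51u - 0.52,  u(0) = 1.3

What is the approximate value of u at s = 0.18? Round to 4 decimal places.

0.9098

Heun: k1 = f(s_n, u_n); k2 = f(s_n + h, u_n + h·k1); u_{n+1} = u_n + (h/2)·(k1 + k2).
s=0.000000, u=1.300000:
  k1 = f(0.000000, 1.300000) = -2.483000
  k2 = f(0.090000, 1.076530) = -2.145560
  u ← 1.300000 + (0.09/2)·(-2.483000 + (-2.145560)) = 1.091715
s=0.090000, u=1.091715:
  k1 = f(0.090000, 1.091715) = -2.168489
  k2 = f(0.180000, 0.896551) = -1.873792
  u ← 1.091715 + (0.09/2)·(-2.168489 + (-1.873792)) = 0.909812
u(0.18) ≈ 0.9098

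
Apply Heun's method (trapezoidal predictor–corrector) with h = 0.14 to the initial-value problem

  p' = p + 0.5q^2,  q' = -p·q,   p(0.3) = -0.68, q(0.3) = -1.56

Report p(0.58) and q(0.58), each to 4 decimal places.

Heun on (p,q): k1 = f(t_n, state_n); k2 = f(t_n + h, state_n + h·k1); state_{n+1} = state_n + (h/2)·(k1 + k2).
0.300000: (-0.680000, -1.560000)
  k1 = (0.536800, -1.060800)
  predictor → (-0.604848, -1.708512)
  k2 = (0.854659, -1.033390)
  → (-0.582598, -1.706593)
0.440000: (-0.582598, -1.706593)
  k1 = (0.873632, -0.994258)
  predictor → (-0.460289, -1.845789)
  k2 = (1.243180, -0.849597)
  → (-0.434421, -1.835663)
(p(0.58), q(0.58)) ≈ (-0.4344, -1.8357)

-0.4344, -1.8357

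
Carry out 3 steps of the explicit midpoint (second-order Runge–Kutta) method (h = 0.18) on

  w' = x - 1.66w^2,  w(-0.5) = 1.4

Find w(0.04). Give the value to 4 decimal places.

0.6132

Midpoint: k1 = f(x_n, w_n); k2 = f(x_n + h/2, w_n + (h/2)·k1); w_{n+1} = w_n + h·k2.
x=-0.500000, w=1.400000:
  k1 = f(-0.500000, 1.400000) = -3.753600
  k2 = f(-0.410000, 1.062176) = -2.282842
  w ← 1.400000 + 0.18·(-2.282842) = 0.989089
x=-0.320000, w=0.989089:
  k1 = f(-0.320000, 0.989089) = -1.943971
  k2 = f(-0.230000, 0.814131) = -1.330264
  w ← 0.989089 + 0.18·(-1.330264) = 0.749641
x=-0.140000, w=0.749641:
  k1 = f(-0.140000, 0.749641) = -1.072856
  k2 = f(-0.050000, 0.653084) = -0.758021
  w ← 0.749641 + 0.18·(-0.758021) = 0.613197
w(0.04) ≈ 0.6132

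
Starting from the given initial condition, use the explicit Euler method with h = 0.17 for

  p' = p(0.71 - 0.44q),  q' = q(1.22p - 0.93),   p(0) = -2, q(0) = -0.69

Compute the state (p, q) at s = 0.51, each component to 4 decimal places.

Euler on (p,q): p_{n+1} = p_n + h·p', q_{n+1} = q_n + h·q'.
0.000000: (-2.000000, -0.690000); f=(-2.027200, 2.325300) → (-2.344624, -0.294699)
0.170000: (-2.344624, -0.294699); f=(-1.968705, 1.117039) → (-2.679304, -0.104802)
0.340000: (-2.679304, -0.104802); f=(-2.025856, 0.440039) → (-3.023699, -0.029996)
(p(0.51), q(0.51)) ≈ (-3.0237, -0.0300)

-3.0237, -0.0300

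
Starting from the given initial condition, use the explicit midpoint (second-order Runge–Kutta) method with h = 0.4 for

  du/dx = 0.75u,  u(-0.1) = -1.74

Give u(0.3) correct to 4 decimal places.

-2.3403

Midpoint: k1 = f(x_n, u_n); k2 = f(x_n + h/2, u_n + (h/2)·k1); u_{n+1} = u_n + h·k2.
x=-0.100000, u=-1.740000:
  k1 = f(-0.100000, -1.740000) = -1.305000
  k2 = f(0.100000, -2.001000) = -1.500750
  u ← -1.740000 + 0.4·(-1.500750) = -2.340300
u(0.3) ≈ -2.3403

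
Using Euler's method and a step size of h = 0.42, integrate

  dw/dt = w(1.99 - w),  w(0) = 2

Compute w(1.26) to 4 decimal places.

Euler: w_{n+1} = w_n + h·f(t_n, w_n).
t=0.000000, w=2.000000: f=-0.020000 → w ← 2.000000 + 0.42·(-0.020000) = 1.991600
t=0.420000, w=1.991600: f=-0.003187 → w ← 1.991600 + 0.42·(-0.003187) = 1.990262
t=0.840000, w=1.990262: f=-0.000521 → w ← 1.990262 + 0.42·(-0.000521) = 1.990043
w(1.26) ≈ 1.9900

1.9900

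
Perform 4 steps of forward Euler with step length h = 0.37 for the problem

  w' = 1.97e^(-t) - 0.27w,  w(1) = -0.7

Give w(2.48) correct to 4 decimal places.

0.0897

Euler: w_{n+1} = w_n + h·f(t_n, w_n).
t=1.000000, w=-0.700000: f=0.913722 → w ← -0.700000 + 0.37·0.913722 = -0.361923
t=1.370000, w=-0.361923: f=0.598310 → w ← -0.361923 + 0.37·0.598310 = -0.140548
t=1.740000, w=-0.140548: f=0.383723 → w ← -0.140548 + 0.37·0.383723 = 0.001430
t=2.110000, w=0.001430: f=0.238453 → w ← 0.001430 + 0.37·0.238453 = 0.089657
w(2.48) ≈ 0.0897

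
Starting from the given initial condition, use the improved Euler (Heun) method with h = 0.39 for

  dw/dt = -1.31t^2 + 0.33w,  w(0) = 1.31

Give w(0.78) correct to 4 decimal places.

Heun: k1 = f(t_n, w_n); k2 = f(t_n + h, w_n + h·k1); w_{n+1} = w_n + (h/2)·(k1 + k2).
t=0.000000, w=1.310000:
  k1 = f(0.000000, 1.310000) = 0.432300
  k2 = f(0.390000, 1.478597) = 0.288686
  w ← 1.310000 + (0.39/2)·(0.432300 + 0.288686) = 1.450592
t=0.390000, w=1.450592:
  k1 = f(0.390000, 1.450592) = 0.279444
  k2 = f(0.780000, 1.559576) = -0.282344
  w ← 1.450592 + (0.39/2)·(0.279444 + (-0.282344)) = 1.450027
w(0.78) ≈ 1.4500

1.4500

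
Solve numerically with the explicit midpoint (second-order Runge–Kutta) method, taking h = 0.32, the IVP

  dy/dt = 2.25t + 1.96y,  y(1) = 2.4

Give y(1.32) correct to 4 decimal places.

5.4383

Midpoint: k1 = f(t_n, y_n); k2 = f(t_n + h/2, y_n + (h/2)·k1); y_{n+1} = y_n + h·k2.
t=1.000000, y=2.400000:
  k1 = f(1.000000, 2.400000) = 6.954000
  k2 = f(1.160000, 3.512640) = 9.494774
  y ← 2.400000 + 0.32·9.494774 = 5.438328
y(1.32) ≈ 5.4383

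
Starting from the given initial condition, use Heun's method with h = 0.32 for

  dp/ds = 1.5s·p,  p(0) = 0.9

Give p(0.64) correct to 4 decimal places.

1.2153

Heun: k1 = f(s_n, p_n); k2 = f(s_n + h, p_n + h·k1); p_{n+1} = p_n + (h/2)·(k1 + k2).
s=0.000000, p=0.900000:
  k1 = f(0.000000, 0.900000) = 0.000000
  k2 = f(0.320000, 0.900000) = 0.432000
  p ← 0.900000 + (0.32/2)·(0.000000 + 0.432000) = 0.969120
s=0.320000, p=0.969120:
  k1 = f(0.320000, 0.969120) = 0.465178
  k2 = f(0.640000, 1.117977) = 1.073258
  p ← 0.969120 + (0.32/2)·(0.465178 + 1.073258) = 1.215270
p(0.64) ≈ 1.2153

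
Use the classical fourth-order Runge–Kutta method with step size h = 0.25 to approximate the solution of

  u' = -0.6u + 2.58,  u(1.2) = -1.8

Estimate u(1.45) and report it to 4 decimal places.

-0.9503

RK4: k1 = f(t_n, u_n); k2 = f(t_n + h/2, u_n + (h/2)·k1); k3 = f(t_n + h/2, u_n + (h/2)·k2); k4 = f(t_n + h, u_n + h·k3); u_{n+1} = u_n + (h/6)·(k1 + 2k2 + 2k3 + k4).
t=1.200000, u=-1.800000:
  k1 = f(1.200000, -1.800000) = 3.660000
  k2 = f(1.325000, -1.342500) = 3.385500
  k3 = f(1.325000, -1.376812) = 3.406087
  k4 = f(1.450000, -0.948478) = 3.149087
  u ← -1.800000 + (0.25/6)·(k1 + 2k2 + 2k3 + k4) = -0.950322
u(1.45) ≈ -0.9503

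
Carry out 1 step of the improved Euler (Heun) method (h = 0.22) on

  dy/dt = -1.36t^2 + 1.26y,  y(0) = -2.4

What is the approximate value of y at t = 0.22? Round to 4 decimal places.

Heun: k1 = f(t_n, y_n); k2 = f(t_n + h, y_n + h·k1); y_{n+1} = y_n + (h/2)·(k1 + k2).
t=0.000000, y=-2.400000:
  k1 = f(0.000000, -2.400000) = -3.024000
  k2 = f(0.220000, -3.065280) = -3.928077
  y ← -2.400000 + (0.22/2)·(-3.024000 + (-3.928077)) = -3.164728
y(0.22) ≈ -3.1647

-3.1647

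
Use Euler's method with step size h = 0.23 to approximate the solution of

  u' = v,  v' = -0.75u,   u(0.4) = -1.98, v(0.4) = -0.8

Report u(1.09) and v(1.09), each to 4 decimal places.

Euler on (u,v): u_{n+1} = u_n + h·u', v_{n+1} = v_n + h·v'.
0.400000: (-1.980000, -0.800000); f=(-0.800000, 1.485000) → (-2.164000, -0.458450)
0.630000: (-2.164000, -0.458450); f=(-0.458450, 1.623000) → (-2.269444, -0.085160)
0.860000: (-2.269444, -0.085160); f=(-0.085160, 1.702083) → (-2.289030, 0.306319)
(u(1.09), v(1.09)) ≈ (-2.2890, 0.3063)

-2.2890, 0.3063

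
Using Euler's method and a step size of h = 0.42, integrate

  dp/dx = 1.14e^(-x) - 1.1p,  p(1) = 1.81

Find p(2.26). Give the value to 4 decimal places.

0.4711

Euler: p_{n+1} = p_n + h·f(x_n, p_n).
x=1.000000, p=1.810000: f=-1.571617 → p ← 1.810000 + 0.42·(-1.571617) = 1.149921
x=1.420000, p=1.149921: f=-0.989359 → p ← 1.149921 + 0.42·(-0.989359) = 0.734390
x=1.840000, p=0.734390: f=-0.626777 → p ← 0.734390 + 0.42·(-0.626777) = 0.471144
p(2.26) ≈ 0.4711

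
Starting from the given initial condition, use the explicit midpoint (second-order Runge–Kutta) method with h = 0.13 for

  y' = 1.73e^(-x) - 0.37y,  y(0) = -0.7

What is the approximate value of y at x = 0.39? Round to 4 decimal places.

Midpoint: k1 = f(x_n, y_n); k2 = f(x_n + h/2, y_n + (h/2)·k1); y_{n+1} = y_n + h·k2.
x=0.000000, y=-0.700000:
  k1 = f(0.000000, -0.700000) = 1.989000
  k2 = f(0.065000, -0.570715) = 1.832291
  y ← -0.700000 + 0.13·1.832291 = -0.461802
x=0.130000, y=-0.461802:
  k1 = f(0.130000, -0.461802) = 1.689972
  k2 = f(0.195000, -0.351954) = 1.553727
  y ← -0.461802 + 0.13·1.553727 = -0.259818
x=0.260000, y=-0.259818:
  k1 = f(0.260000, -0.259818) = 1.430052
  k2 = f(0.325000, -0.166864) = 1.311712
  y ← -0.259818 + 0.13·1.311712 = -0.089295
y(0.39) ≈ -0.0893

-0.0893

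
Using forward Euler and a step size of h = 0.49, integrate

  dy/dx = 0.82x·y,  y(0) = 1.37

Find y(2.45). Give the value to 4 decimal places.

6.4981

Euler: y_{n+1} = y_n + h·f(x_n, y_n).
x=0.000000, y=1.370000: f=0.000000 → y ← 1.370000 + 0.49·0.000000 = 1.370000
x=0.490000, y=1.370000: f=0.550466 → y ← 1.370000 + 0.49·0.550466 = 1.639728
x=0.980000, y=1.639728: f=1.317686 → y ← 1.639728 + 0.49·1.317686 = 2.285394
x=1.470000, y=2.285394: f=2.754814 → y ← 2.285394 + 0.49·2.754814 = 3.635253
x=1.960000, y=3.635253: f=5.842579 → y ← 3.635253 + 0.49·5.842579 = 6.498117
y(2.45) ≈ 6.4981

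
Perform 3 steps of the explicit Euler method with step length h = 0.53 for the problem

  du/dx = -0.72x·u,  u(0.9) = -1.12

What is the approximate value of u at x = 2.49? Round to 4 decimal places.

Euler: u_{n+1} = u_n + h·f(x_n, u_n).
x=0.900000, u=-1.120000: f=0.725760 → u ← -1.120000 + 0.53·0.725760 = -0.735347
x=1.430000, u=-0.735347: f=0.757113 → u ← -0.735347 + 0.53·0.757113 = -0.334077
x=1.960000, u=-0.334077: f=0.471450 → u ← -0.334077 + 0.53·0.471450 = -0.084209
u(2.49) ≈ -0.0842

-0.0842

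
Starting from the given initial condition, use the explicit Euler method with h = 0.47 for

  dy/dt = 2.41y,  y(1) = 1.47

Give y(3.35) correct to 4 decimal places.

Euler: y_{n+1} = y_n + h·f(t_n, y_n).
t=1.000000, y=1.470000: f=3.542700 → y ← 1.470000 + 0.47·3.542700 = 3.135069
t=1.470000, y=3.135069: f=7.555516 → y ← 3.135069 + 0.47·7.555516 = 6.686162
t=1.940000, y=6.686162: f=16.113650 → y ← 6.686162 + 0.47·16.113650 = 14.259577
t=2.410000, y=14.259577: f=34.365580 → y ← 14.259577 + 0.47·34.365580 = 30.411400
t=2.880000, y=30.411400: f=73.291473 → y ← 30.411400 + 0.47·73.291473 = 64.858392
y(3.35) ≈ 64.8584

64.8584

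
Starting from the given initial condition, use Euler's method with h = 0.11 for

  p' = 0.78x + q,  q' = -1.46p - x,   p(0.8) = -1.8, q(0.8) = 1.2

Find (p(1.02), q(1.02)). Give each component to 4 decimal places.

Euler on (p,q): p_{n+1} = p_n + h·p', q_{n+1} = q_n + h·q'.
0.800000: (-1.800000, 1.200000); f=(1.824000, 1.828000) → (-1.599360, 1.401080)
0.910000: (-1.599360, 1.401080); f=(2.110880, 1.425066) → (-1.367163, 1.557837)
(p(1.02), q(1.02)) ≈ (-1.3672, 1.5578)

-1.3672, 1.5578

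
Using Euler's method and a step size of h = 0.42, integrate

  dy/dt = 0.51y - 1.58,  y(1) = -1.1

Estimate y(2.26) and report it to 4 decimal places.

Euler: y_{n+1} = y_n + h·f(t_n, y_n).
t=1.000000, y=-1.100000: f=-2.141000 → y ← -1.100000 + 0.42·(-2.141000) = -1.999220
t=1.420000, y=-1.999220: f=-2.599602 → y ← -1.999220 + 0.42·(-2.599602) = -3.091053
t=1.840000, y=-3.091053: f=-3.156437 → y ← -3.091053 + 0.42·(-3.156437) = -4.416756
y(2.26) ≈ -4.4168

-4.4168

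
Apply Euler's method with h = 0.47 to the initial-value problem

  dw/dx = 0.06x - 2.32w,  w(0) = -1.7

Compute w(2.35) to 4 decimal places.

Euler: w_{n+1} = w_n + h·f(x_n, w_n).
x=0.000000, w=-1.700000: f=3.944000 → w ← -1.700000 + 0.47·3.944000 = 0.153680
x=0.470000, w=0.153680: f=-0.328338 → w ← 0.153680 + 0.47·(-0.328338) = -0.000639
x=0.940000, w=-0.000639: f=0.057882 → w ← -0.000639 + 0.47·0.057882 = 0.026566
x=1.410000, w=0.026566: f=0.022967 → w ← 0.026566 + 0.47·0.022967 = 0.037360
x=1.880000, w=0.037360: f=0.026124 → w ← 0.037360 + 0.47·0.026124 = 0.049639
w(2.35) ≈ 0.0496

0.0496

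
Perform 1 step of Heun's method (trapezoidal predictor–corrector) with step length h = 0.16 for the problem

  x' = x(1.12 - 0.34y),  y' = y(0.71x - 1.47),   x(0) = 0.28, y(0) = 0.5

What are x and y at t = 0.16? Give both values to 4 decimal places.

Heun on (x,y): k1 = f(t_n, state_n); k2 = f(t_n + h, state_n + h·k1); state_{n+1} = state_n + (h/2)·(k1 + k2).
0.000000: (0.280000, 0.500000)
  k1 = (0.266000, -0.635600)
  predictor → (0.322560, 0.398304)
  k2 = (0.317585, -0.494288)
  → (0.326687, 0.409609)
(x(0.16), y(0.16)) ≈ (0.3267, 0.4096)

0.3267, 0.4096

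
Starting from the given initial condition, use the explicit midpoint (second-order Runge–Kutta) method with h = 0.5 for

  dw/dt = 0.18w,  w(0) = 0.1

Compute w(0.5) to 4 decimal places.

0.1094

Midpoint: k1 = f(t_n, w_n); k2 = f(t_n + h/2, w_n + (h/2)·k1); w_{n+1} = w_n + h·k2.
t=0.000000, w=0.100000:
  k1 = f(0.000000, 0.100000) = 0.018000
  k2 = f(0.250000, 0.104500) = 0.018810
  w ← 0.100000 + 0.5·0.018810 = 0.109405
w(0.5) ≈ 0.1094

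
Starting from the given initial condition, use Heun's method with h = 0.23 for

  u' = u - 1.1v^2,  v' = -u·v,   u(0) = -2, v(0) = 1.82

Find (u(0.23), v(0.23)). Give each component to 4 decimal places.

Heun on (u,v): k1 = f(t_n, state_n); k2 = f(t_n + h, state_n + h·k1); state_{n+1} = state_n + (h/2)·(k1 + k2).
0.000000: (-2.000000, 1.820000)
  k1 = (-5.643640, 3.640000)
  predictor → (-3.298037, 2.657200)
  k2 = (-11.064820, 8.763544)
  → (-3.921473, 3.246408)
(u(0.23), v(0.23)) ≈ (-3.9215, 3.2464)

-3.9215, 3.2464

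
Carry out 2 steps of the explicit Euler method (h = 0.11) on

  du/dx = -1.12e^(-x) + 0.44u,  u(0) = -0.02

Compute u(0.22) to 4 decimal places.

Euler: u_{n+1} = u_n + h·f(x_n, u_n).
x=0.000000, u=-0.020000: f=-1.128800 → u ← -0.020000 + 0.11·(-1.128800) = -0.144168
x=0.110000, u=-0.144168: f=-1.066768 → u ← -0.144168 + 0.11·(-1.066768) = -0.261512
u(0.22) ≈ -0.2615

-0.2615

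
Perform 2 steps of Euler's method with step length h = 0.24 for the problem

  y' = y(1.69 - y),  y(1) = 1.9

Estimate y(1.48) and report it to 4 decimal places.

1.7548

Euler: y_{n+1} = y_n + h·f(t_n, y_n).
t=1.000000, y=1.900000: f=-0.399000 → y ← 1.900000 + 0.24·(-0.399000) = 1.804240
t=1.240000, y=1.804240: f=-0.206116 → y ← 1.804240 + 0.24·(-0.206116) = 1.754772
y(1.48) ≈ 1.7548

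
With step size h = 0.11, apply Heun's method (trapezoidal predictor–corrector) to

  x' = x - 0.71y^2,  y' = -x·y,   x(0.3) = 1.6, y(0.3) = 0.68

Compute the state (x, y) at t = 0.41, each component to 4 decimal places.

1.7534, 0.5665

Heun on (x,y): k1 = f(t_n, state_n); k2 = f(t_n + h, state_n + h·k1); state_{n+1} = state_n + (h/2)·(k1 + k2).
0.300000: (1.600000, 0.680000)
  k1 = (1.271696, -1.088000)
  predictor → (1.739887, 0.560320)
  k2 = (1.516976, -0.974893)
  → (1.753377, 0.566541)
(x(0.41), y(0.41)) ≈ (1.7534, 0.5665)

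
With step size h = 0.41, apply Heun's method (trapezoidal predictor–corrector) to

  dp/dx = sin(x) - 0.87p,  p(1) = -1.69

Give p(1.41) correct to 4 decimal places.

-0.8814

Heun: k1 = f(x_n, p_n); k2 = f(x_n + h, p_n + h·k1); p_{n+1} = p_n + (h/2)·(k1 + k2).
x=1.000000, p=-1.690000:
  k1 = f(1.000000, -1.690000) = 2.311771
  k2 = f(1.410000, -0.742174) = 1.632791
  p ← -1.690000 + (0.41/2)·(2.311771 + 1.632791) = -0.881365
p(1.41) ≈ -0.8814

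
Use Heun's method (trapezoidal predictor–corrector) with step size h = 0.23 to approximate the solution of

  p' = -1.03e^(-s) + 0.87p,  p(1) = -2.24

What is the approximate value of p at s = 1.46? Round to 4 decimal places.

Heun: k1 = f(s_n, p_n); k2 = f(s_n + h, p_n + h·k1); p_{n+1} = p_n + (h/2)·(k1 + k2).
s=1.000000, p=-2.240000:
  k1 = f(1.000000, -2.240000) = -2.327716
  k2 = f(1.230000, -2.775375) = -2.715637
  p ← -2.240000 + (0.23/2)·(-2.327716 + (-2.715637)) = -2.819986
s=1.230000, p=-2.819986:
  k1 = f(1.230000, -2.819986) = -2.754449
  k2 = f(1.460000, -3.453509) = -3.243756
  p ← -2.819986 + (0.23/2)·(-2.754449 + (-3.243756)) = -3.509779
p(1.46) ≈ -3.5098

-3.5098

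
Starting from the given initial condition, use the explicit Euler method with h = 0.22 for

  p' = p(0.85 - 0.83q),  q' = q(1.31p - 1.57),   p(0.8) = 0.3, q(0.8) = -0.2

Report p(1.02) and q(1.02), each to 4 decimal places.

Euler on (p,q): p_{n+1} = p_n + h·p', q_{n+1} = q_n + h·q'.
0.800000: (0.300000, -0.200000); f=(0.304800, 0.235400) → (0.367056, -0.148212)
(p(1.02), q(1.02)) ≈ (0.3671, -0.1482)

0.3671, -0.1482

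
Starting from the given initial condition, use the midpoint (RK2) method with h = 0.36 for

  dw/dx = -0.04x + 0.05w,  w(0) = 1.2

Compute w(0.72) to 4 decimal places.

1.2335

Midpoint: k1 = f(x_n, w_n); k2 = f(x_n + h/2, w_n + (h/2)·k1); w_{n+1} = w_n + h·k2.
x=0.000000, w=1.200000:
  k1 = f(0.000000, 1.200000) = 0.060000
  k2 = f(0.180000, 1.210800) = 0.053340
  w ← 1.200000 + 0.36·0.053340 = 1.219202
x=0.360000, w=1.219202:
  k1 = f(0.360000, 1.219202) = 0.046560
  k2 = f(0.540000, 1.227583) = 0.039779
  w ← 1.219202 + 0.36·0.039779 = 1.233523
w(0.72) ≈ 1.2335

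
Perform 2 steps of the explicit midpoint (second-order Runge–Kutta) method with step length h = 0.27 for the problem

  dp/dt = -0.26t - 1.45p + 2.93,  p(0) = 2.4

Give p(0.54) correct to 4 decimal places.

Midpoint: k1 = f(t_n, p_n); k2 = f(t_n + h/2, p_n + (h/2)·k1); p_{n+1} = p_n + h·k2.
t=0.000000, p=2.400000:
  k1 = f(0.000000, 2.400000) = -0.550000
  k2 = f(0.135000, 2.325750) = -0.477437
  p ← 2.400000 + 0.27·(-0.477437) = 2.271092
t=0.270000, p=2.271092:
  k1 = f(0.270000, 2.271092) = -0.433283
  k2 = f(0.405000, 2.212599) = -0.383568
  p ← 2.271092 + 0.27·(-0.383568) = 2.167529
p(0.54) ≈ 2.1675

2.1675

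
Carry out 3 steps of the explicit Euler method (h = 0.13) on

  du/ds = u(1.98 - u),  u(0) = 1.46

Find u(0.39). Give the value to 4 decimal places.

1.7159

Euler: u_{n+1} = u_n + h·f(s_n, u_n).
s=0.000000, u=1.460000: f=0.759200 → u ← 1.460000 + 0.13·0.759200 = 1.558696
s=0.130000, u=1.558696: f=0.656685 → u ← 1.558696 + 0.13·0.656685 = 1.644065
s=0.260000, u=1.644065: f=0.552299 → u ← 1.644065 + 0.13·0.552299 = 1.715864
u(0.39) ≈ 1.7159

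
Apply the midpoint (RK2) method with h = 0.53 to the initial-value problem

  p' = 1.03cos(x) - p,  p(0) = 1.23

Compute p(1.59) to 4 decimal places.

Midpoint: k1 = f(x_n, p_n); k2 = f(x_n + h/2, p_n + (h/2)·k1); p_{n+1} = p_n + h·k2.
x=0.000000, p=1.230000:
  k1 = f(0.000000, 1.230000) = -0.200000
  k2 = f(0.265000, 1.177000) = -0.182955
  p ← 1.230000 + 0.53·(-0.182955) = 1.133034
x=0.530000, p=1.133034:
  k1 = f(0.530000, 1.133034) = -0.244343
  k2 = f(0.795000, 1.068283) = -0.346990
  p ← 1.133034 + 0.53·(-0.346990) = 0.949129
x=1.060000, p=0.949129:
  k1 = f(1.060000, 0.949129) = -0.445591
  k2 = f(1.325000, 0.831048) = -0.580419
  p ← 0.949129 + 0.53·(-0.580419) = 0.641507
p(1.59) ≈ 0.6415

0.6415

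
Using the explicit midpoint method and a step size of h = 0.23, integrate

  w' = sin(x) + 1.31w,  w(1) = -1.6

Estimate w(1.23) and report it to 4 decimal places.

Midpoint: k1 = f(x_n, w_n); k2 = f(x_n + h/2, w_n + (h/2)·k1); w_{n+1} = w_n + h·k2.
x=1.000000, w=-1.600000:
  k1 = f(1.000000, -1.600000) = -1.254529
  k2 = f(1.115000, -1.744271) = -1.387084
  w ← -1.600000 + 0.23·(-1.387084) = -1.919029
w(1.23) ≈ -1.9190

-1.9190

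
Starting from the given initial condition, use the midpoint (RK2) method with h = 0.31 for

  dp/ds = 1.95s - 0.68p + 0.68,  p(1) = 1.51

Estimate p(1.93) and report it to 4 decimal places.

Midpoint: k1 = f(s_n, p_n); k2 = f(s_n + h/2, p_n + (h/2)·k1); p_{n+1} = p_n + h·k2.
s=1.000000, p=1.510000:
  k1 = f(1.000000, 1.510000) = 1.603200
  k2 = f(1.155000, 1.758496) = 1.736473
  p ← 1.510000 + 0.31·1.736473 = 2.048307
s=1.310000, p=2.048307:
  k1 = f(1.310000, 2.048307) = 1.841652
  k2 = f(1.465000, 2.333763) = 1.949791
  p ← 2.048307 + 0.31·1.949791 = 2.652742
s=1.620000, p=2.652742:
  k1 = f(1.620000, 2.652742) = 2.035136
  k2 = f(1.775000, 2.968188) = 2.122882
  p ← 2.652742 + 0.31·2.122882 = 3.310835
p(1.93) ≈ 3.3108

3.3108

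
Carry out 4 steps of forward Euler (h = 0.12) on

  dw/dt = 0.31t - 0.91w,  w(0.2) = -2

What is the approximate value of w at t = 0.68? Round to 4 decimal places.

Euler: w_{n+1} = w_n + h·f(t_n, w_n).
t=0.200000, w=-2.000000: f=1.882000 → w ← -2.000000 + 0.12·1.882000 = -1.774160
t=0.320000, w=-1.774160: f=1.713686 → w ← -1.774160 + 0.12·1.713686 = -1.568518
t=0.440000, w=-1.568518: f=1.563751 → w ← -1.568518 + 0.12·1.563751 = -1.380868
t=0.560000, w=-1.380868: f=1.430190 → w ← -1.380868 + 0.12·1.430190 = -1.209245
w(0.68) ≈ -1.2092

-1.2092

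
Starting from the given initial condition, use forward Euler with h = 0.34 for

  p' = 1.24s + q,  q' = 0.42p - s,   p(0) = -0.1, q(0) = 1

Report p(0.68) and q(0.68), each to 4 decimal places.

Euler on (p,q): p_{n+1} = p_n + h·p', q_{n+1} = q_n + h·q'.
0.000000: (-0.100000, 1.000000); f=(1.000000, -0.042000) → (0.240000, 0.985720)
0.340000: (0.240000, 0.985720); f=(1.407320, -0.239200) → (0.718489, 0.904392)
(p(0.68), q(0.68)) ≈ (0.7185, 0.9044)

0.7185, 0.9044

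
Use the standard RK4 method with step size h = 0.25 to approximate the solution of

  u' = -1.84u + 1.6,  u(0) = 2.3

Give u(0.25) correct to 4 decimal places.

1.7728

RK4: k1 = f(s_n, u_n); k2 = f(s_n + h/2, u_n + (h/2)·k1); k3 = f(s_n + h/2, u_n + (h/2)·k2); k4 = f(s_n + h, u_n + h·k3); u_{n+1} = u_n + (h/6)·(k1 + 2k2 + 2k3 + k4).
s=0.000000, u=2.300000:
  k1 = f(0.000000, 2.300000) = -2.632000
  k2 = f(0.125000, 1.971000) = -2.026640
  k3 = f(0.125000, 2.046670) = -2.165873
  k4 = f(0.250000, 1.758532) = -1.635699
  u ← 2.300000 + (0.25/6)·(k1 + 2k2 + 2k3 + k4) = 1.772803
u(0.25) ≈ 1.7728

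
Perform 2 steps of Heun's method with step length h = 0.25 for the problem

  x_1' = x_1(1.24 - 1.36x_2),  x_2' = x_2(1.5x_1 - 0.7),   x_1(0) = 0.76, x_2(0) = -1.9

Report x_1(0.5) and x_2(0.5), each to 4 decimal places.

Heun on (x_1,x_2): k1 = f(x_n, state_n); k2 = f(x_n + h, state_n + h·k1); state_{n+1} = state_n + (h/2)·(k1 + k2).
0.000000: (0.760000, -1.900000)
  k1 = (2.906240, -0.836000)
  predictor → (1.486560, -2.109000)
  k2 = (6.107145, -3.226433)
  → (1.886673, -2.407804)
0.250000: (1.886673, -2.407804)
  k1 = (8.517600, -5.128646)
  predictor → (4.016073, -3.689966)
  k2 = (25.134005, -19.645782)
  → (6.093124, -5.504608)
(x_1(0.5), x_2(0.5)) ≈ (6.0931, -5.5046)

6.0931, -5.5046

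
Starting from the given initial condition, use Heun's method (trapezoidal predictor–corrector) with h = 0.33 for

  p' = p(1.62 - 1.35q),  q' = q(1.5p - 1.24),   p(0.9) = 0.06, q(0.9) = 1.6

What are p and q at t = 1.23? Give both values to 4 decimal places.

Heun on (p,q): k1 = f(t_n, state_n); k2 = f(t_n + h, state_n + h·k1); state_{n+1} = state_n + (h/2)·(k1 + k2).
0.900000: (0.060000, 1.600000)
  k1 = (-0.032400, -1.840000)
  predictor → (0.049308, 0.992800)
  k2 = (0.013792, -1.157643)
  → (0.056930, 1.105389)
(p(1.23), q(1.23)) ≈ (0.0569, 1.1054)

0.0569, 1.1054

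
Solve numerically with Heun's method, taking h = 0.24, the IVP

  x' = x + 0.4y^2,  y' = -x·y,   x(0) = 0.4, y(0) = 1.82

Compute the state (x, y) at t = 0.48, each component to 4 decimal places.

Heun on (x,y): k1 = f(t_n, state_n); k2 = f(t_n + h, state_n + h·k1); state_{n+1} = state_n + (h/2)·(k1 + k2).
0.000000: (0.400000, 1.820000)
  k1 = (1.724960, -0.728000)
  predictor → (0.813990, 1.645280)
  k2 = (1.896769, -1.339242)
  → (0.834607, 1.571931)
0.240000: (0.834607, 1.571931)
  k1 = (1.822994, -1.311945)
  predictor → (1.272126, 1.257064)
  k2 = (1.904210, -1.599144)
  → (1.281872, 1.222600)
(x(0.48), y(0.48)) ≈ (1.2819, 1.2226)

1.2819, 1.2226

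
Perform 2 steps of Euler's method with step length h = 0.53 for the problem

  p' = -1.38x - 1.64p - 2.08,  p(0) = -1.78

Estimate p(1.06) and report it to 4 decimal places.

-1.6647

Euler: p_{n+1} = p_n + h·f(x_n, p_n).
x=0.000000, p=-1.780000: f=0.839200 → p ← -1.780000 + 0.53·0.839200 = -1.335224
x=0.530000, p=-1.335224: f=-0.621633 → p ← -1.335224 + 0.53·(-0.621633) = -1.664689
p(1.06) ≈ -1.6647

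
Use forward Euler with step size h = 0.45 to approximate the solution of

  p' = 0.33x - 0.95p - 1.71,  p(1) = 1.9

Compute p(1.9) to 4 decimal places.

Euler: p_{n+1} = p_n + h·f(x_n, p_n).
x=1.000000, p=1.900000: f=-3.185000 → p ← 1.900000 + 0.45·(-3.185000) = 0.466750
x=1.450000, p=0.466750: f=-1.674913 → p ← 0.466750 + 0.45·(-1.674913) = -0.286961
p(1.9) ≈ -0.2870

-0.2870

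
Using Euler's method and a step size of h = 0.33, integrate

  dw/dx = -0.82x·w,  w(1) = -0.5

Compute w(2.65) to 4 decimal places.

Euler: w_{n+1} = w_n + h·f(x_n, w_n).
x=1.000000, w=-0.500000: f=0.410000 → w ← -0.500000 + 0.33·0.410000 = -0.364700
x=1.330000, w=-0.364700: f=0.397742 → w ← -0.364700 + 0.33·0.397742 = -0.233445
x=1.660000, w=-0.233445: f=0.317766 → w ← -0.233445 + 0.33·0.317766 = -0.128583
x=1.990000, w=-0.128583: f=0.209821 → w ← -0.128583 + 0.33·0.209821 = -0.059342
x=2.320000, w=-0.059342: f=0.112891 → w ← -0.059342 + 0.33·0.112891 = -0.022087
w(2.65) ≈ -0.0221

-0.0221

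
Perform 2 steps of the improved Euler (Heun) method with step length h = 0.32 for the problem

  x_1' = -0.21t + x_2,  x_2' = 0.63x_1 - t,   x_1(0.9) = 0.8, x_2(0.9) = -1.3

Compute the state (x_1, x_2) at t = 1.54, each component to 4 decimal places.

-0.3416, -1.9661

Heun on (x_1,x_2): k1 = f(t_n, state_n); k2 = f(t_n + h, state_n + h·k1); state_{n+1} = state_n + (h/2)·(k1 + k2).
0.900000: (0.800000, -1.300000)
  k1 = (-1.489000, -0.396000)
  predictor → (0.323520, -1.426720)
  k2 = (-1.682920, -1.016182)
  → (0.292493, -1.525949)
1.220000: (0.292493, -1.525949)
  k1 = (-1.782149, -1.035730)
  predictor → (-0.277795, -1.857383)
  k2 = (-2.180783, -1.715011)
  → (-0.341576, -1.966068)
(x_1(1.54), x_2(1.54)) ≈ (-0.3416, -1.9661)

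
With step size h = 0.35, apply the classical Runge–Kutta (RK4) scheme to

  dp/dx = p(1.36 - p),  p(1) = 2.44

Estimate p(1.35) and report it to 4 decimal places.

1.8768

RK4: k1 = f(x_n, p_n); k2 = f(x_n + h/2, p_n + (h/2)·k1); k3 = f(x_n + h/2, p_n + (h/2)·k2); k4 = f(x_n + h, p_n + h·k3); p_{n+1} = p_n + (h/6)·(k1 + 2k2 + 2k3 + k4).
x=1.000000, p=2.440000:
  k1 = f(1.000000, 2.440000) = -2.635200
  k2 = f(1.175000, 1.978840) = -1.224585
  k3 = f(1.175000, 2.225698) = -1.926781
  k4 = f(1.350000, 1.765627) = -0.716185
  p ← 2.440000 + (0.35/6)·(k1 + 2k2 + 2k3 + k4) = 1.876843
p(1.35) ≈ 1.8768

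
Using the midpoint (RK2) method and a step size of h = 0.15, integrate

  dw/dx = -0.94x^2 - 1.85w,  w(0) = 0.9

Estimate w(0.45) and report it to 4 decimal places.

0.3730

Midpoint: k1 = f(x_n, w_n); k2 = f(x_n + h/2, w_n + (h/2)·k1); w_{n+1} = w_n + h·k2.
x=0.000000, w=0.900000:
  k1 = f(0.000000, 0.900000) = -1.665000
  k2 = f(0.075000, 0.775125) = -1.439269
  w ← 0.900000 + 0.15·(-1.439269) = 0.684110
x=0.150000, w=0.684110:
  k1 = f(0.150000, 0.684110) = -1.286753
  k2 = f(0.225000, 0.587603) = -1.134653
  w ← 0.684110 + 0.15·(-1.134653) = 0.513912
x=0.300000, w=0.513912:
  k1 = f(0.300000, 0.513912) = -1.035337
  k2 = f(0.375000, 0.436261) = -0.939271
  w ← 0.513912 + 0.15·(-0.939271) = 0.373021
w(0.45) ≈ 0.3730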